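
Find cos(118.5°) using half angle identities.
cos(118.5°) = -√((1 + cos 237°)/2) = -0.4772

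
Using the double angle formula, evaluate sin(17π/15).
sin(17π/15) = 2 sin 17π/30 cos 17π/30 = -0.4067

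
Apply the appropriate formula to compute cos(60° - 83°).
cos(60° - 83°) = cos 60° cos 83° + sin 60° sin 83° = 0.9205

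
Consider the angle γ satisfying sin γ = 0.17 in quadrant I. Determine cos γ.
cos γ = √(1 - sin²γ) = 0.9854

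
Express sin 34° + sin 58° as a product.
sin 34° + sin 58° = 2 sin(46°) cos(-12°)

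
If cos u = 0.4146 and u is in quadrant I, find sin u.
sin u = 0.91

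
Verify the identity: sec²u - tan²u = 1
LHS = 1/cos²u - sin²u/cos²u = (1 - sin²u)/cos²u = cos²u/cos²u = 1 = RHS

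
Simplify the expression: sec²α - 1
sec²α - 1 = tan²α (using Pythagorean identity)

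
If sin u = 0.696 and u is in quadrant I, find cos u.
cos u = 0.718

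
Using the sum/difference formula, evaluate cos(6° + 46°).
cos(6° + 46°) = cos 6° cos 46° - sin 6° sin 46° = 0.6157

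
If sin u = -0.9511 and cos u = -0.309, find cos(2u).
cos(2u) = cos²u - sin²u = -0.8091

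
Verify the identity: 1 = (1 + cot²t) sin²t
RHS = csc²t · sin²t = (1/sin²t) · sin²t = 1 = LHS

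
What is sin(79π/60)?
sin(79π/60) = -0.8387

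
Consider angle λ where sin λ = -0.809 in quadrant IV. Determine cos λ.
cos λ = √(1 - sin²λ) = 0.5878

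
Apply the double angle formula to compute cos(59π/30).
cos(59π/30) = cos²59π/60 - sin²59π/60 = 0.9945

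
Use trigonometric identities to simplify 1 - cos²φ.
1 - cos²φ = sin²φ (using Pythagorean identity)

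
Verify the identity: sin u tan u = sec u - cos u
RHS = 1/cos u - cos u = (1 - cos²u)/cos u = sin²u/cos u = sin u · (sin u/cos u) = sin u tan u = LHS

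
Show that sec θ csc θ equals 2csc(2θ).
RHS = 2/sin(2θ) = 2/(2 sin θ cos θ) = 1/(sin θ cos θ) = (1/cos θ)(1/sin θ) = sec θ csc θ = LHS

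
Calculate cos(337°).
cos(337°) = 0.9205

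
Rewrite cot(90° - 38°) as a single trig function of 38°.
cot(90° - 38°) = tan(38°)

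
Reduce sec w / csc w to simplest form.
sec w / csc w = tan w (using Reciprocal identities)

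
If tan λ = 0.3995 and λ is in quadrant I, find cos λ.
cos λ = 0.9286 (using tan²λ + 1 = sec²λ)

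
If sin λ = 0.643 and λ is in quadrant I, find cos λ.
cos λ = 0.7659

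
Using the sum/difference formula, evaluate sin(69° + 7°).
sin(69° + 7°) = sin 69° cos 7° + cos 69° sin 7° = 0.9703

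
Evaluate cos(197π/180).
cos(197π/180) = -0.9563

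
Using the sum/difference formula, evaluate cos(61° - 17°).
cos(61° - 17°) = cos 61° cos 17° + sin 61° sin 17° = 0.7193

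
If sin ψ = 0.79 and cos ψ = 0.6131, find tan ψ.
tan ψ = sin ψ / cos ψ = 1.289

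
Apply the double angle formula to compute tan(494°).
tan(494°) = 2 tan 247° / (1 - tan²247°) = -1.036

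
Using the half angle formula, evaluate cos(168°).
cos(168°) = -√((1 + cos 336°)/2) = -0.9781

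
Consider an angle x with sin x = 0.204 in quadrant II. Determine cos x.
cos x = ±√(1 - sin²x) = -0.979 (negative in QII)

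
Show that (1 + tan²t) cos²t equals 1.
LHS = sec²t · cos²t = (1/cos²t) · cos²t = 1 = RHS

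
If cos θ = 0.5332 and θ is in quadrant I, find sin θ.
sin θ = 0.846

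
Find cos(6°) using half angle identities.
cos(6°) = √((1 + cos 12°)/2) = 0.9945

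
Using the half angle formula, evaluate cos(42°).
cos(42°) = √((1 + cos 84°)/2) = 0.7431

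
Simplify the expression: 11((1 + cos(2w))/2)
11((1 + cos(2w))/2) = 11(cos²w) (using Power reduction)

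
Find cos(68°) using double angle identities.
cos(68°) = cos²34° - sin²34° = 0.3746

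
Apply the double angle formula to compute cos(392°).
cos(392°) = cos²196° - sin²196° = 0.848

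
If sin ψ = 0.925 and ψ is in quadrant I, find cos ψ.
cos ψ = 0.38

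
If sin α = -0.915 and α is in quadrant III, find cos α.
cos α = -0.4035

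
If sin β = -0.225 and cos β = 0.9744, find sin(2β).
sin(2β) = 2 sin β cos β = -0.4385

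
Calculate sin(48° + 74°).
sin(48° + 74°) = sin 48° cos 74° + cos 48° sin 74° = 0.848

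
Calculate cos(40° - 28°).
cos(40° - 28°) = cos 40° cos 28° + sin 40° sin 28° = 0.9781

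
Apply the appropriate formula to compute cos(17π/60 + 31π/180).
cos(17π/60 + 31π/180) = cos 17π/60 cos 31π/180 - sin 17π/60 sin 31π/180 = 0.1392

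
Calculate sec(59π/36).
sec(59π/36) = 2.366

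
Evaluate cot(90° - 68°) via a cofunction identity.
cot(90° - 68°) = tan(68°) = 2.475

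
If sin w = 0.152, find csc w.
csc w = 1/sin w = 6.579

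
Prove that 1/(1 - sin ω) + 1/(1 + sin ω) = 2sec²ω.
LHS = [(1 + sin ω) + (1 - sin ω)] / [(1 - sin ω)(1 + sin ω)] = 2/(1 - sin²ω) = 2/cos²ω = 2sec²ω = RHS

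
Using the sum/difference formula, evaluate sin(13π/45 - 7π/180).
sin(13π/45 - 7π/180) = sin 13π/45 cos 7π/180 - cos 13π/45 sin 7π/180 = √2/2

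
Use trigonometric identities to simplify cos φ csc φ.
cos φ csc φ = cot φ (using Reciprocal + quotient)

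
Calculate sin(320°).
sin(320°) = -0.6428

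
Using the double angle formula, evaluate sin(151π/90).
sin(151π/90) = 2 sin 151π/180 cos 151π/180 = -0.848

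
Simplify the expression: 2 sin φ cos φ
2 sin φ cos φ = sin(2φ) (using Double angle)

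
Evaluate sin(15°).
sin(15°) = (√6-√2)/4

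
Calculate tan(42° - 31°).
tan(42° - 31°) = (tan 42° - tan 31°)/(1 + tan 42° tan 31°) = 0.1944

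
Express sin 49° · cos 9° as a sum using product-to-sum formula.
sin 49° cos 9° = (1/2)[sin(49°+9°) + sin(49°-9°)]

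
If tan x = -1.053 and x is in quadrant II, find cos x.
cos x = -0.6886 (using tan²x + 1 = sec²x)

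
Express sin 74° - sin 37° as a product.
sin 74° - sin 37° = 2 cos(55.5°) sin(18.5°)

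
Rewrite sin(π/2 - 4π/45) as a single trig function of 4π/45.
sin(π/2 - 4π/45) = cos(4π/45)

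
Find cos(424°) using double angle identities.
cos(424°) = cos²212° - sin²212° = 0.4384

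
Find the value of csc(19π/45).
csc(19π/45) = 1.031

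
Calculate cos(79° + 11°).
cos(79° + 11°) = cos 79° cos 11° - sin 79° sin 11° = 0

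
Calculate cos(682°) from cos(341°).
cos(682°) = cos²341° - sin²341° = 0.788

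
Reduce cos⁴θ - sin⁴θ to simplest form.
cos⁴θ - sin⁴θ = cos(2θ) (using Factoring + double angle)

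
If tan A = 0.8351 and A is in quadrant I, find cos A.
cos A = 0.7676 (using tan²A + 1 = sec²A)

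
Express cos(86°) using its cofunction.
cos(86°) = sin(90° - 86°) = sin(4°)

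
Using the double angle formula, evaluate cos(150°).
cos(150°) = cos²75° - sin²75° = -√3/2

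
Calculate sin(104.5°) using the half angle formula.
sin(104.5°) = √((1 - cos 209°)/2) = 0.9681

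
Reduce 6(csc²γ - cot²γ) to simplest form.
6(csc²γ - cot²γ) = 6 (using Pythagorean identity)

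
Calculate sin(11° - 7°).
sin(11° - 7°) = sin 11° cos 7° - cos 11° sin 7° = 0.06976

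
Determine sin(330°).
sin(330°) = -1/2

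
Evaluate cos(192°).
cos(192°) = -0.9781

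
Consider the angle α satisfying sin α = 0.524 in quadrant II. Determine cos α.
cos α = ±√(1 - sin²α) = -0.8517 (negative in QII)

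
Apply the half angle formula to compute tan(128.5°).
tan(128.5°) = sin 257° / (1 + cos 257°) = -1.257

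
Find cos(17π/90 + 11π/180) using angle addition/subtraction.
cos(17π/90 + 11π/180) = cos 17π/90 cos 11π/180 - sin 17π/90 sin 11π/180 = √2/2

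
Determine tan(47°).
tan(47°) = 1.072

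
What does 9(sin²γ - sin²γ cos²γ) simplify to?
9(sin²γ - sin²γ cos²γ) = 9(sin⁴γ) (using Factoring)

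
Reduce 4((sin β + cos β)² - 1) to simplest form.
4((sin β + cos β)² - 1) = 4(sin(2β)) (using Pythagorean + double angle)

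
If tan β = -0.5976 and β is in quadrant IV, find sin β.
sin β = -0.513 (using tan²β + 1 = sec²β)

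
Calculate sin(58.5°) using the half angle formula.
sin(58.5°) = √((1 - cos 117°)/2) = 0.8526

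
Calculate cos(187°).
cos(187°) = -0.9925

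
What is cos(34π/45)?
cos(34π/45) = -0.7193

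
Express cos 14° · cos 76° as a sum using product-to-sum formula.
cos 14° cos 76° = (1/2)[cos(14°-76°) + cos(14°+76°)]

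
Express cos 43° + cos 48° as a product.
cos 43° + cos 48° = 2 cos(45.5°) cos(-2.5°)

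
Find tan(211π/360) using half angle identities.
tan(211π/360) = sin 211π/180 / (1 + cos 211π/180) = -3.606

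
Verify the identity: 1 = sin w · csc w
RHS = sin w · (1/sin w) = 1 = LHS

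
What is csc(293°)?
csc(293°) = -1.086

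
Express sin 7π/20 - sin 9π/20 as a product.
sin 7π/20 - sin 9π/20 = 2 cos(2π/5) sin(-π/20)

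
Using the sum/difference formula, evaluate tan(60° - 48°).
tan(60° - 48°) = (tan 60° - tan 48°)/(1 + tan 60° tan 48°) = 0.2126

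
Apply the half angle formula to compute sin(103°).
sin(103°) = √((1 - cos 206°)/2) = 0.9744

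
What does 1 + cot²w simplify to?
1 + cot²w = csc²w (using Pythagorean identity)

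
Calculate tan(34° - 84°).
tan(34° - 84°) = (tan 34° - tan 84°)/(1 + tan 34° tan 84°) = -1.192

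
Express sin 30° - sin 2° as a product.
sin 30° - sin 2° = 2 cos(16°) sin(14°)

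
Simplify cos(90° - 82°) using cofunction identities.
cos(90° - 82°) = sin(82°)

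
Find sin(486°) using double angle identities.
sin(486°) = 2 sin 243° cos 243° = 0.809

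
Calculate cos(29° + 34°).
cos(29° + 34°) = cos 29° cos 34° - sin 29° sin 34° = 0.454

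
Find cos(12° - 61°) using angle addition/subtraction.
cos(12° - 61°) = cos 12° cos 61° + sin 12° sin 61° = 0.6561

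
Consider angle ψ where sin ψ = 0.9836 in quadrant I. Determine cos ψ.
cos ψ = √(1 - sin²ψ) = 0.1804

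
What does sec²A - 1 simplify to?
sec²A - 1 = tan²A (using Pythagorean identity)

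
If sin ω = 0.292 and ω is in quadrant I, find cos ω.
cos ω = 0.9564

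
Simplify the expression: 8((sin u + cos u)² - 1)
8((sin u + cos u)² - 1) = 8(sin(2u)) (using Pythagorean + double angle)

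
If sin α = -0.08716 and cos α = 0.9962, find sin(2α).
sin(2α) = 2 sin α cos α = -0.1737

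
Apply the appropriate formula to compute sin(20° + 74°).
sin(20° + 74°) = sin 20° cos 74° + cos 20° sin 74° = 0.9976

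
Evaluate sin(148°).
sin(148°) = 0.5299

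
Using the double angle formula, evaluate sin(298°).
sin(298°) = 2 sin 149° cos 149° = -0.8829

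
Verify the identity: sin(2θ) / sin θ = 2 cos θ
LHS = 2 sin θ cos θ / sin θ = 2 cos θ = RHS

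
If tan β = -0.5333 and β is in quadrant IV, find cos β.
cos β = 0.8824 (using tan²β + 1 = sec²β)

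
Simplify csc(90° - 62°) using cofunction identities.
csc(90° - 62°) = sec(62°)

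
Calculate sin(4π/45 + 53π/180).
sin(4π/45 + 53π/180) = sin 4π/45 cos 53π/180 + cos 4π/45 sin 53π/180 = 0.9336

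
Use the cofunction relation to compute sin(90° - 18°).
sin(90° - 18°) = cos(18°) = 0.9511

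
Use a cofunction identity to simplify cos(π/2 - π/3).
cos(π/2 - π/3) = sin(π/3)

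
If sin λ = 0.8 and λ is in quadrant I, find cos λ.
cos λ = 0.6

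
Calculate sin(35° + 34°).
sin(35° + 34°) = sin 35° cos 34° + cos 35° sin 34° = 0.9336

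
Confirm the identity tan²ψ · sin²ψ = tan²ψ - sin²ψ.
RHS = sin²ψ/cos²ψ - sin²ψ = sin²ψ(1/cos²ψ - 1) = sin²ψ · (1 - cos²ψ)/cos²ψ = sin²ψ · sin²ψ/cos²ψ = sin²ψ · tan²ψ = LHS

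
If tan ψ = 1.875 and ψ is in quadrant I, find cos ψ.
cos ψ = 0.4706 (using tan²ψ + 1 = sec²ψ)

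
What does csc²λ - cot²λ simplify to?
csc²λ - cot²λ = 1 (using Pythagorean identity)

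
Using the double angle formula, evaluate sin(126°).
sin(126°) = 2 sin 63° cos 63° = 0.809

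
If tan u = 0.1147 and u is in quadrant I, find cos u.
cos u = 0.9935 (using tan²u + 1 = sec²u)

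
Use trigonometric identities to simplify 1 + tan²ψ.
1 + tan²ψ = sec²ψ (using Pythagorean identity)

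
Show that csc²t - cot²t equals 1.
LHS = 1/sin²t - cos²t/sin²t = (1 - cos²t)/sin²t = sin²t/sin²t = 1 = RHS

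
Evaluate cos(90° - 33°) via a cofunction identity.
cos(90° - 33°) = sin(33°) = 0.5446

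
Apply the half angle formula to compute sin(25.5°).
sin(25.5°) = √((1 - cos 51°)/2) = 0.4305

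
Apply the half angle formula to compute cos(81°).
cos(81°) = √((1 + cos 162°)/2) = 0.1564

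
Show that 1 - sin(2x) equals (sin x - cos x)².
RHS = sin²x - 2 sin x cos x + cos²x = (sin²x + cos²x) - 2 sin x cos x = 1 - sin(2x) = LHS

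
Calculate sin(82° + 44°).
sin(82° + 44°) = sin 82° cos 44° + cos 82° sin 44° = 0.809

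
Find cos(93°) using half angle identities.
cos(93°) = -√((1 + cos 186°)/2) = -0.05234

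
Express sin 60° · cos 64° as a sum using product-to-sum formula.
sin 60° cos 64° = (1/2)[sin(60°+64°) + sin(60°-64°)]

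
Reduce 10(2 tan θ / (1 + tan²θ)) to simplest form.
10(2 tan θ / (1 + tan²θ)) = 10(sin(2θ)) (using Double angle)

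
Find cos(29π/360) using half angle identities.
cos(29π/360) = √((1 + cos 29π/180)/2) = 0.9681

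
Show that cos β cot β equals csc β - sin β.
RHS = 1/sin β - sin β = (1 - sin²β)/sin β = cos²β/sin β = cos β · (cos β/sin β) = cos β cot β = LHS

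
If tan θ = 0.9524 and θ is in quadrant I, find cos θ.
cos θ = 0.7241 (using tan²θ + 1 = sec²θ)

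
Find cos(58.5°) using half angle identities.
cos(58.5°) = √((1 + cos 117°)/2) = 0.5225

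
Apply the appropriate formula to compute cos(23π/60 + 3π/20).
cos(23π/60 + 3π/20) = cos 23π/60 cos 3π/20 - sin 23π/60 sin 3π/20 = -0.1045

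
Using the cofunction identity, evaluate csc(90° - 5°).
csc(90° - 5°) = sec(5°) = 1.004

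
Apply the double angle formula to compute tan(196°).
tan(196°) = 2 tan 98° / (1 - tan²98°) = 0.2867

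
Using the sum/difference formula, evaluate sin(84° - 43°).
sin(84° - 43°) = sin 84° cos 43° - cos 84° sin 43° = 0.6561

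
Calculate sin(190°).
sin(190°) = -0.1736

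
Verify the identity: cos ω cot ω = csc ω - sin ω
RHS = 1/sin ω - sin ω = (1 - sin²ω)/sin ω = cos²ω/sin ω = cos ω · (cos ω/sin ω) = cos ω cot ω = LHS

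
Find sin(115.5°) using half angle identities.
sin(115.5°) = √((1 - cos 231°)/2) = 0.9026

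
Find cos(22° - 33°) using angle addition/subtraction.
cos(22° - 33°) = cos 22° cos 33° + sin 22° sin 33° = 0.9816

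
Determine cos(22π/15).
cos(22π/15) = -0.1045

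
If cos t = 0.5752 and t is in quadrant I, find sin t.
sin t = 0.818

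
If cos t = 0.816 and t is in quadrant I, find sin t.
sin t = 0.5781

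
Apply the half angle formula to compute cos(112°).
cos(112°) = -√((1 + cos 224°)/2) = -0.3746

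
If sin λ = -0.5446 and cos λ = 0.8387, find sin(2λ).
sin(2λ) = 2 sin λ cos λ = -0.9135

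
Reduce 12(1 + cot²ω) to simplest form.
12(1 + cot²ω) = 12(csc²ω) (using Pythagorean identity)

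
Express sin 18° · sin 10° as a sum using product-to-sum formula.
sin 18° sin 10° = (1/2)[cos(18°-10°) - cos(18°+10°)]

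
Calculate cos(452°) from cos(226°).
cos(452°) = cos²226° - sin²226° = -0.0349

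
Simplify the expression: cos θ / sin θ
cos θ / sin θ = cot θ (using Quotient identity)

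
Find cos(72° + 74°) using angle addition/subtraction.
cos(72° + 74°) = cos 72° cos 74° - sin 72° sin 74° = -0.829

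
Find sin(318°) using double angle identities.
sin(318°) = 2 sin 159° cos 159° = -0.6691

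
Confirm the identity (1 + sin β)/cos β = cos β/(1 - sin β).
LHS = (1 + sin β)(1 - sin β) / (cos β(1 - sin β)) = (1 - sin²β) / (cos β(1 - sin β)) = cos²β / (cos β(1 - sin β)) = cos β/(1 - sin β) = RHS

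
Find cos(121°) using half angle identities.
cos(121°) = -√((1 + cos 242°)/2) = -0.515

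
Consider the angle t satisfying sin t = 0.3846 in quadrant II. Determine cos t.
cos t = ±√(1 - sin²t) = -0.9231 (negative in QII)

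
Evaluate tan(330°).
tan(330°) = -√3/3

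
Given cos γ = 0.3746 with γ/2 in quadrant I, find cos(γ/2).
cos(γ/2) = ±√((1 + cos γ)/2); positive since γ/2 ∈ QI, so cos(γ/2) = 0.829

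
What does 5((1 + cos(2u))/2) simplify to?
5((1 + cos(2u))/2) = 5(cos²u) (using Power reduction)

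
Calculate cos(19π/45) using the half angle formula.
cos(19π/45) = √((1 + cos 38π/45)/2) = 0.2419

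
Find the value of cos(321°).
cos(321°) = 0.7771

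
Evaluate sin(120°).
sin(120°) = √3/2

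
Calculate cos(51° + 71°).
cos(51° + 71°) = cos 51° cos 71° - sin 51° sin 71° = -0.5299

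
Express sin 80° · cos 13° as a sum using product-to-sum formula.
sin 80° cos 13° = (1/2)[sin(80°+13°) + sin(80°-13°)]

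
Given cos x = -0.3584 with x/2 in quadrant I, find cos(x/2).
cos(x/2) = ±√((1 + cos x)/2); positive since x/2 ∈ QI, so cos(x/2) = 0.5664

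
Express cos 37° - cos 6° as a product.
cos 37° - cos 6° = -2 sin(21.5°) sin(15.5°)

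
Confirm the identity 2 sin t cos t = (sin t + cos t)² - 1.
RHS = sin²t + 2 sin t cos t + cos²t - 1 = (sin²t + cos²t) + 2 sin t cos t - 1 = 1 + 2 sin t cos t - 1 = 2 sin t cos t = LHS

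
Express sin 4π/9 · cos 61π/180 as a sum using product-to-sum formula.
sin 4π/9 cos 61π/180 = (1/2)[sin(4π/9+61π/180) + sin(4π/9-61π/180)]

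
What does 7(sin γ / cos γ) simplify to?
7(sin γ / cos γ) = 7(tan γ) (using Quotient identity)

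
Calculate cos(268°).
cos(268°) = -0.0349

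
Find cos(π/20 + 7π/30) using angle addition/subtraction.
cos(π/20 + 7π/30) = cos π/20 cos 7π/30 - sin π/20 sin 7π/30 = 0.6293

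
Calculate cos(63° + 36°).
cos(63° + 36°) = cos 63° cos 36° - sin 63° sin 36° = -0.1564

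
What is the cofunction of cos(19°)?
cos(19°) = sin(90° - 19°) = sin(71°)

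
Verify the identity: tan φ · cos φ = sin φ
LHS = (sin φ/cos φ) · cos φ = sin φ = RHS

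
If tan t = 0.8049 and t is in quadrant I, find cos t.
cos t = 0.779 (using tan²t + 1 = sec²t)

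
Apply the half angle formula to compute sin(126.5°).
sin(126.5°) = √((1 - cos 253°)/2) = 0.8039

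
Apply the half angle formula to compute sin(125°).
sin(125°) = √((1 - cos 250°)/2) = 0.8192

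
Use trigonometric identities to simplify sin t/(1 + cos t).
sin t/(1 + cos t) = tan(t/2) (using Half angle)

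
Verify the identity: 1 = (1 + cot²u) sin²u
RHS = csc²u · sin²u = (1/sin²u) · sin²u = 1 = LHS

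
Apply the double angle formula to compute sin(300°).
sin(300°) = 2 sin 150° cos 150° = -√3/2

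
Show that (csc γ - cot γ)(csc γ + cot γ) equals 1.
LHS = csc²γ - cot²γ = (1 + cot²γ) - cot²γ = 1 = RHS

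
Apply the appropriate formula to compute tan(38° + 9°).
tan(38° + 9°) = (tan 38° + tan 9°)/(1 - tan 38° tan 9°) = 1.072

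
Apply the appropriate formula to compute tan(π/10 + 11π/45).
tan(π/10 + 11π/45) = (tan π/10 + tan 11π/45)/(1 - tan π/10 tan 11π/45) = 1.881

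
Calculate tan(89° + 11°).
tan(89° + 11°) = (tan 89° + tan 11°)/(1 - tan 89° tan 11°) = -5.671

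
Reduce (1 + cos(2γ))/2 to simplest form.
(1 + cos(2γ))/2 = cos²γ (using Power reduction)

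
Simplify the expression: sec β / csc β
sec β / csc β = tan β (using Reciprocal identities)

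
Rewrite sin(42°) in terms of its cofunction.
sin(42°) = cos(90° - 42°) = cos(48°)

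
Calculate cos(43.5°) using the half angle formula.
cos(43.5°) = √((1 + cos 87°)/2) = 0.7254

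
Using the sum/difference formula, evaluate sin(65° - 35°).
sin(65° - 35°) = sin 65° cos 35° - cos 65° sin 35° = 1/2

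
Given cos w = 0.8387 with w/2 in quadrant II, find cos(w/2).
cos(w/2) = ±√((1 + cos w)/2); negative since w/2 ∈ QII, so cos(w/2) = -0.9588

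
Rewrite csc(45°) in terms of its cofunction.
csc(45°) = sec(90° - 45°) = sec(45°)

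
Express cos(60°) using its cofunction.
cos(60°) = sin(90° - 60°) = sin(30°)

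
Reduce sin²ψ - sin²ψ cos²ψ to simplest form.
sin²ψ - sin²ψ cos²ψ = sin⁴ψ (using Factoring)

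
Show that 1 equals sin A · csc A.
RHS = sin A · (1/sin A) = 1 = LHS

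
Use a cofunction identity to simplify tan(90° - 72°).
tan(90° - 72°) = cot(72°)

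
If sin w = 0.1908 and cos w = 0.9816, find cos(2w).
cos(2w) = cos²w - sin²w = 0.9271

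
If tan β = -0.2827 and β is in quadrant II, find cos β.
cos β = -0.9623 (using tan²β + 1 = sec²β)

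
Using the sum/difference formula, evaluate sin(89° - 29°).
sin(89° - 29°) = sin 89° cos 29° - cos 89° sin 29° = √3/2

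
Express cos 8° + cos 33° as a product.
cos 8° + cos 33° = 2 cos(20.5°) cos(-12.5°)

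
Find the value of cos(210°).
cos(210°) = -√3/2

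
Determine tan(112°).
tan(112°) = -2.475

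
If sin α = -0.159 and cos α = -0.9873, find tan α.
tan α = sin α / cos α = 0.161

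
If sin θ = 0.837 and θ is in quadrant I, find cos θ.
cos θ = 0.5472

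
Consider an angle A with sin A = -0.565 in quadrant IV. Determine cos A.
cos A = √(1 - sin²A) = 0.8251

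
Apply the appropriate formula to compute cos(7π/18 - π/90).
cos(7π/18 - π/90) = cos 7π/18 cos π/90 + sin 7π/18 sin π/90 = 0.3746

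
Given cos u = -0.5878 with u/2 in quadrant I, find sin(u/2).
sin(u/2) = ±√((1 - cos u)/2); positive since u/2 ∈ QI, so sin(u/2) = 0.891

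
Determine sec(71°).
sec(71°) = 3.072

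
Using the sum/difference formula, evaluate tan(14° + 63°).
tan(14° + 63°) = (tan 14° + tan 63°)/(1 - tan 14° tan 63°) = 4.331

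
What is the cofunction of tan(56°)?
tan(56°) = cot(90° - 56°) = cot(34°)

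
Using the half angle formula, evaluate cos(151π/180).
cos(151π/180) = -√((1 + cos 151π/90)/2) = -0.8746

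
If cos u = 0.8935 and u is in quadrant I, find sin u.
sin u = 0.4491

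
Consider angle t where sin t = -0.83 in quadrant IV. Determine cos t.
cos t = √(1 - sin²t) = 0.5578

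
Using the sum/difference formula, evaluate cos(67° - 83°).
cos(67° - 83°) = cos 67° cos 83° + sin 67° sin 83° = 0.9613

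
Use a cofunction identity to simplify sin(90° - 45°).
sin(90° - 45°) = cos(45°)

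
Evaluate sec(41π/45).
sec(41π/45) = -1.04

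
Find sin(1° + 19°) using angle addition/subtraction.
sin(1° + 19°) = sin 1° cos 19° + cos 1° sin 19° = 0.342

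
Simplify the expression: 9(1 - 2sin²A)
9(1 - 2sin²A) = 9(cos(2A)) (using Double angle)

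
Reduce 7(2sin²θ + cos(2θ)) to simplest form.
7(2sin²θ + cos(2θ)) = 7 (using Double angle)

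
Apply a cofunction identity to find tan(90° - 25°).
tan(90° - 25°) = cot(25°) = 2.145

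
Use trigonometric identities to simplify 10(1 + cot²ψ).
10(1 + cot²ψ) = 10(csc²ψ) (using Pythagorean identity)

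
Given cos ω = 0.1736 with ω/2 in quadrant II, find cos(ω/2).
cos(ω/2) = ±√((1 + cos ω)/2); negative since ω/2 ∈ QII, so cos(ω/2) = -0.766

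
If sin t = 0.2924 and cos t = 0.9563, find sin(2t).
sin(2t) = 2 sin t cos t = 0.5592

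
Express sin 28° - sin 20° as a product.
sin 28° - sin 20° = 2 cos(24°) sin(4°)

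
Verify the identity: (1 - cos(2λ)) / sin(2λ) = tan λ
LHS = 2sin²λ / (2 sin λ cos λ) = sin λ/cos λ = tan λ = RHS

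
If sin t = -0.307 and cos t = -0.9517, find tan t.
tan t = sin t / cos t = 0.3226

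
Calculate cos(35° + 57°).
cos(35° + 57°) = cos 35° cos 57° - sin 35° sin 57° = -0.0349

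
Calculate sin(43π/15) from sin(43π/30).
sin(43π/15) = 2 sin 43π/30 cos 43π/30 = 0.4067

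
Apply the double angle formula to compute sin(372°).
sin(372°) = 2 sin 186° cos 186° = 0.2079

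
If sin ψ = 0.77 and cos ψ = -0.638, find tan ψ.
tan ψ = sin ψ / cos ψ = -1.207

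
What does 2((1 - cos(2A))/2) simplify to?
2((1 - cos(2A))/2) = 2(sin²A) (using Power reduction)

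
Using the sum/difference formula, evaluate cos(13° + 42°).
cos(13° + 42°) = cos 13° cos 42° - sin 13° sin 42° = 0.5736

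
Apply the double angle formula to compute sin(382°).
sin(382°) = 2 sin 191° cos 191° = 0.3746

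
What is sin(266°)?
sin(266°) = -0.9976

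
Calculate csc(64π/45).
csc(64π/45) = -1.031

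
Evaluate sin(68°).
sin(68°) = 0.9272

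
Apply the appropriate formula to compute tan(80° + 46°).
tan(80° + 46°) = (tan 80° + tan 46°)/(1 - tan 80° tan 46°) = -1.376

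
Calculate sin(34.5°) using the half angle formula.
sin(34.5°) = √((1 - cos 69°)/2) = 0.5664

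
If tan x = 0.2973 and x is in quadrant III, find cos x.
cos x = -0.9585 (using tan²x + 1 = sec²x)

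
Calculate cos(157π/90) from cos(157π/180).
cos(157π/90) = cos²157π/180 - sin²157π/180 = 0.6947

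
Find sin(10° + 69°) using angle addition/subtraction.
sin(10° + 69°) = sin 10° cos 69° + cos 10° sin 69° = 0.9816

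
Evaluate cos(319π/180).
cos(319π/180) = 0.7547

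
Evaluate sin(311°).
sin(311°) = -0.7547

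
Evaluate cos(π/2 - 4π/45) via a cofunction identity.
cos(π/2 - 4π/45) = sin(4π/45) = 0.2756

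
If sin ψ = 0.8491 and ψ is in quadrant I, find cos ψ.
cos ψ = 0.5282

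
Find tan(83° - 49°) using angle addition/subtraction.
tan(83° - 49°) = (tan 83° - tan 49°)/(1 + tan 83° tan 49°) = 0.6745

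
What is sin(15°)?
sin(15°) = (√6-√2)/4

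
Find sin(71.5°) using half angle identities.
sin(71.5°) = √((1 - cos 143°)/2) = 0.9483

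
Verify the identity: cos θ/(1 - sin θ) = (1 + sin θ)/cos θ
RHS = (1 + sin θ)(1 - sin θ) / (cos θ(1 - sin θ)) = (1 - sin²θ) / (cos θ(1 - sin θ)) = cos²θ / (cos θ(1 - sin θ)) = cos θ/(1 - sin θ) = LHS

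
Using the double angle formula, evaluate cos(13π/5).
cos(13π/5) = cos²13π/10 - sin²13π/10 = -0.309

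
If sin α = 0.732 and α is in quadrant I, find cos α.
cos α = 0.6813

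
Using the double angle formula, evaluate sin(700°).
sin(700°) = 2 sin 350° cos 350° = -0.342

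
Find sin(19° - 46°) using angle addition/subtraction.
sin(19° - 46°) = sin 19° cos 46° - cos 19° sin 46° = -0.454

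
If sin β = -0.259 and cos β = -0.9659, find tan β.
tan β = sin β / cos β = 0.2681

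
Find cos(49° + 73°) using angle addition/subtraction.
cos(49° + 73°) = cos 49° cos 73° - sin 49° sin 73° = -0.5299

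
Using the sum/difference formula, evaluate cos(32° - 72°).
cos(32° - 72°) = cos 32° cos 72° + sin 32° sin 72° = 0.766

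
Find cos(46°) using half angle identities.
cos(46°) = √((1 + cos 92°)/2) = 0.6947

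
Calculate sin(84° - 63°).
sin(84° - 63°) = sin 84° cos 63° - cos 84° sin 63° = 0.3584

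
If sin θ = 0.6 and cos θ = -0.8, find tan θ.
tan θ = sin θ / cos θ = -0.75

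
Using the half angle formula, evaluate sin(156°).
sin(156°) = √((1 - cos 312°)/2) = 0.4067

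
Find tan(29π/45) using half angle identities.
tan(29π/45) = sin 58π/45 / (1 + cos 58π/45) = -2.05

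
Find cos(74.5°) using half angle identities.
cos(74.5°) = √((1 + cos 149°)/2) = 0.2672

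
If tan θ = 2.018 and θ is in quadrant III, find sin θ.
sin θ = -0.896 (using tan²θ + 1 = sec²θ)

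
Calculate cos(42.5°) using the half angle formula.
cos(42.5°) = √((1 + cos 85°)/2) = 0.7373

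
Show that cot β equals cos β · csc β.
RHS = cos β · (1/sin β) = cos β/sin β = cot β = LHS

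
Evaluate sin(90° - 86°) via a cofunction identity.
sin(90° - 86°) = cos(86°) = 0.06976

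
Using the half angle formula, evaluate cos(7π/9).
cos(7π/9) = -√((1 + cos 14π/9)/2) = -0.766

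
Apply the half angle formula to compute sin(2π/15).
sin(2π/15) = √((1 - cos 4π/15)/2) = 0.4067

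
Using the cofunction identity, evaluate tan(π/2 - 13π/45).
tan(π/2 - 13π/45) = cot(13π/45) = 0.7813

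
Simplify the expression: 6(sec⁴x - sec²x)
6(sec⁴x - sec²x) = 6(tan⁴x + tan²x) (using Pythagorean)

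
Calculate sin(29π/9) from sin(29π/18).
sin(29π/9) = 2 sin 29π/18 cos 29π/18 = -0.6428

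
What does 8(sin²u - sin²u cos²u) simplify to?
8(sin²u - sin²u cos²u) = 8(sin⁴u) (using Factoring)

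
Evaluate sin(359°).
sin(359°) = -0.01745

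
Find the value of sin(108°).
sin(108°) = 0.9511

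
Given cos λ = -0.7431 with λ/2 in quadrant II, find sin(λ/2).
sin(λ/2) = ±√((1 - cos λ)/2); positive since λ/2 ∈ QII, so sin(λ/2) = 0.9336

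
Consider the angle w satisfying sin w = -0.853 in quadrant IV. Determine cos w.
cos w = √(1 - sin²w) = 0.5219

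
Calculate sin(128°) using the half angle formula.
sin(128°) = √((1 - cos 256°)/2) = 0.788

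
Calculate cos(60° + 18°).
cos(60° + 18°) = cos 60° cos 18° - sin 60° sin 18° = 0.2079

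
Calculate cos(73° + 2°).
cos(73° + 2°) = cos 73° cos 2° - sin 73° sin 2° = (√6-√2)/4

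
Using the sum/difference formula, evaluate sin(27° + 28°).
sin(27° + 28°) = sin 27° cos 28° + cos 27° sin 28° = 0.8192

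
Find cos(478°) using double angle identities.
cos(478°) = cos²239° - sin²239° = -0.4695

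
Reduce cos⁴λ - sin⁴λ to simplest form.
cos⁴λ - sin⁴λ = cos(2λ) (using Factoring + double angle)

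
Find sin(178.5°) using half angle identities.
sin(178.5°) = √((1 - cos 357°)/2) = 0.02618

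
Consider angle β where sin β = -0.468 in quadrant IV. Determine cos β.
cos β = √(1 - sin²β) = 0.8837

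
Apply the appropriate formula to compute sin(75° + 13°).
sin(75° + 13°) = sin 75° cos 13° + cos 75° sin 13° = 0.9994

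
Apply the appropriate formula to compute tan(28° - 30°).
tan(28° - 30°) = (tan 28° - tan 30°)/(1 + tan 28° tan 30°) = -0.03492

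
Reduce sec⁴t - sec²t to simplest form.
sec⁴t - sec²t = tan⁴t + tan²t (using Pythagorean)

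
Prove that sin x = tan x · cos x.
RHS = (sin x/cos x) · cos x = sin x = LHS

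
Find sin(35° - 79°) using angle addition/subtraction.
sin(35° - 79°) = sin 35° cos 79° - cos 35° sin 79° = -0.6947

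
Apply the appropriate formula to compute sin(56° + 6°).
sin(56° + 6°) = sin 56° cos 6° + cos 56° sin 6° = 0.8829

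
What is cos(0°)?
cos(0°) = 1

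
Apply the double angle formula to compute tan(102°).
tan(102°) = 2 tan 51° / (1 - tan²51°) = -4.705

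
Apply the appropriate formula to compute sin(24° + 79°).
sin(24° + 79°) = sin 24° cos 79° + cos 24° sin 79° = 0.9744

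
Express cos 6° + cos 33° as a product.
cos 6° + cos 33° = 2 cos(19.5°) cos(-13.5°)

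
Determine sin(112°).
sin(112°) = 0.9272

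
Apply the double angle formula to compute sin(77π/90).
sin(77π/90) = 2 sin 77π/180 cos 77π/180 = 0.4384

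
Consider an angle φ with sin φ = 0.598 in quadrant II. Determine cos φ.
cos φ = ±√(1 - sin²φ) = -0.8015 (negative in QII)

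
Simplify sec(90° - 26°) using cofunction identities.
sec(90° - 26°) = csc(26°)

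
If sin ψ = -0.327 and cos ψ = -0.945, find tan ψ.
tan ψ = sin ψ / cos ψ = 0.346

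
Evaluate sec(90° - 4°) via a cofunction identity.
sec(90° - 4°) = csc(4°) = 14.34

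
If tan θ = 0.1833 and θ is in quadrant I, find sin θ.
sin θ = 0.1803 (using tan²θ + 1 = sec²θ)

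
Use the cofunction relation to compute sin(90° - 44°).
sin(90° - 44°) = cos(44°) = 0.7193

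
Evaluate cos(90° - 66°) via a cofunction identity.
cos(90° - 66°) = sin(66°) = 0.9135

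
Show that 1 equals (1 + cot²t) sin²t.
RHS = csc²t · sin²t = (1/sin²t) · sin²t = 1 = LHS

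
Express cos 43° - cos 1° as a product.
cos 43° - cos 1° = -2 sin(22°) sin(21°)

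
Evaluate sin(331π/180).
sin(331π/180) = -0.4848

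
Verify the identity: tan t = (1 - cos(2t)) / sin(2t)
RHS = 2sin²t / (2 sin t cos t) = sin t/cos t = tan t = LHS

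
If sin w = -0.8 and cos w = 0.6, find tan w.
tan w = sin w / cos w = -1.333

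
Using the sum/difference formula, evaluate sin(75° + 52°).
sin(75° + 52°) = sin 75° cos 52° + cos 75° sin 52° = 0.7986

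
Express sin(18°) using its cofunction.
sin(18°) = cos(90° - 18°) = cos(72°)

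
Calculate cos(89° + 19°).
cos(89° + 19°) = cos 89° cos 19° - sin 89° sin 19° = -0.309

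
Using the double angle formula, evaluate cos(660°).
cos(660°) = cos²330° - sin²330° = 1/2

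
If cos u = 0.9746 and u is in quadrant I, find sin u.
sin u = 0.224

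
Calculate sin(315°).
sin(315°) = -√2/2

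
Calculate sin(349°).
sin(349°) = -0.1908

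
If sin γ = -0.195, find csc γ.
csc γ = 1/sin γ = -5.128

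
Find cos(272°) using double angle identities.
cos(272°) = 2cos²136° - 1 = 0.0349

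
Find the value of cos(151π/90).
cos(151π/90) = 0.5299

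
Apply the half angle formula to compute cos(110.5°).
cos(110.5°) = -√((1 + cos 221°)/2) = -0.3502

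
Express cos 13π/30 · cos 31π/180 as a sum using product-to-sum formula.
cos 13π/30 cos 31π/180 = (1/2)[cos(13π/30-31π/180) + cos(13π/30+31π/180)]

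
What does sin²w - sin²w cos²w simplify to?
sin²w - sin²w cos²w = sin⁴w (using Factoring)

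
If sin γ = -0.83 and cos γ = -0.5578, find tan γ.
tan γ = sin γ / cos γ = 1.488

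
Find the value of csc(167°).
csc(167°) = 4.445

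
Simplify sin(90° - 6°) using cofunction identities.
sin(90° - 6°) = cos(6°)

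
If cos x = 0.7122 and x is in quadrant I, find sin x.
sin x = 0.702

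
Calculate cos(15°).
cos(15°) = (√6+√2)/4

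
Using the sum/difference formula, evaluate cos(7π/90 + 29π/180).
cos(7π/90 + 29π/180) = cos 7π/90 cos 29π/180 - sin 7π/90 sin 29π/180 = 0.7314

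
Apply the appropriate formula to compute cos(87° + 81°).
cos(87° + 81°) = cos 87° cos 81° - sin 87° sin 81° = -0.9781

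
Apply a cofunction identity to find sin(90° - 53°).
sin(90° - 53°) = cos(53°) = 0.6018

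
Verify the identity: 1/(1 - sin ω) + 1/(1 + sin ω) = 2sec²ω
LHS = [(1 + sin ω) + (1 - sin ω)] / [(1 - sin ω)(1 + sin ω)] = 2/(1 - sin²ω) = 2/cos²ω = 2sec²ω = RHS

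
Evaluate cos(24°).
cos(24°) = 0.9135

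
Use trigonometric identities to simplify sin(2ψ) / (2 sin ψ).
sin(2ψ) / (2 sin ψ) = cos ψ (using Double angle)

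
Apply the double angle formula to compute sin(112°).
sin(112°) = 2 sin 56° cos 56° = 0.9272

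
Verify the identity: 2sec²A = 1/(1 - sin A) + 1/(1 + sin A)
RHS = [(1 + sin A) + (1 - sin A)] / [(1 - sin A)(1 + sin A)] = 2/(1 - sin²A) = 2/cos²A = 2sec²A = LHS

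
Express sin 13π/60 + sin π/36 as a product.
sin 13π/60 + sin π/36 = 2 sin(11π/90) cos(17π/180)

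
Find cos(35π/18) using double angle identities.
cos(35π/18) = 2cos²35π/36 - 1 = 0.9848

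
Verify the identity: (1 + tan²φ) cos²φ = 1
LHS = sec²φ · cos²φ = (1/cos²φ) · cos²φ = 1 = RHS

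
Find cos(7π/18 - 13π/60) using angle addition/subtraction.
cos(7π/18 - 13π/60) = cos 7π/18 cos 13π/60 + sin 7π/18 sin 13π/60 = 0.8572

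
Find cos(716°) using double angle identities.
cos(716°) = cos²358° - sin²358° = 0.9976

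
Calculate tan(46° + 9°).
tan(46° + 9°) = (tan 46° + tan 9°)/(1 - tan 46° tan 9°) = 1.428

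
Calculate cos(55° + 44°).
cos(55° + 44°) = cos 55° cos 44° - sin 55° sin 44° = -0.1564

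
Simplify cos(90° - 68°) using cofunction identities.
cos(90° - 68°) = sin(68°)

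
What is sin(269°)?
sin(269°) = -0.9998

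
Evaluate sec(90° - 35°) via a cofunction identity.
sec(90° - 35°) = csc(35°) = 1.743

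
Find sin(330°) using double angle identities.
sin(330°) = 2 sin 165° cos 165° = -1/2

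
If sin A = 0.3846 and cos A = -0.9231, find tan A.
tan A = sin A / cos A = -0.4166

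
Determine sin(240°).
sin(240°) = -√3/2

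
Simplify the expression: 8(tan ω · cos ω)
8(tan ω · cos ω) = 8(sin ω) (using Quotient identity)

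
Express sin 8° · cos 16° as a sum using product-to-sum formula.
sin 8° cos 16° = (1/2)[sin(8°+16°) + sin(8°-16°)]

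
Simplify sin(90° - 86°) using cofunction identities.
sin(90° - 86°) = cos(86°)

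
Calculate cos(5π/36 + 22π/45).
cos(5π/36 + 22π/45) = cos 5π/36 cos 22π/45 - sin 5π/36 sin 22π/45 = -0.3907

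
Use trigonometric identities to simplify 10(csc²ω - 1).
10(csc²ω - 1) = 10(cot²ω) (using Pythagorean identity)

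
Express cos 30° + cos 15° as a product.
cos 30° + cos 15° = 2 cos(22.5°) cos(7.5°)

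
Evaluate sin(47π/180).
sin(47π/180) = 0.7314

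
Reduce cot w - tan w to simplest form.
cot w - tan w = 2 cot(2w) (using Double angle)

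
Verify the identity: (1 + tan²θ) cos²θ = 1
LHS = sec²θ · cos²θ = (1/cos²θ) · cos²θ = 1 = RHS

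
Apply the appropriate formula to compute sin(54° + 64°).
sin(54° + 64°) = sin 54° cos 64° + cos 54° sin 64° = 0.8829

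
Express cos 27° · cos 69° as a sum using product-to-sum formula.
cos 27° cos 69° = (1/2)[cos(27°-69°) + cos(27°+69°)]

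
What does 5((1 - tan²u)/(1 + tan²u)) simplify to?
5((1 - tan²u)/(1 + tan²u)) = 5(cos(2u)) (using Double angle)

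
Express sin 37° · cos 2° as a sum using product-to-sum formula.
sin 37° cos 2° = (1/2)[sin(37°+2°) + sin(37°-2°)]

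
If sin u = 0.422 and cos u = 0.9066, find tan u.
tan u = sin u / cos u = 0.4655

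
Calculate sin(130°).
sin(130°) = 0.766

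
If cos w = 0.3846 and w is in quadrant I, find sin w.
sin w = 0.9231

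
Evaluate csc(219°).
csc(219°) = -1.589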